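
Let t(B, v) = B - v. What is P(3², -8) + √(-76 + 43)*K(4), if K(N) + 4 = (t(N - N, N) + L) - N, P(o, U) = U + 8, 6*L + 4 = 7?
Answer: -23*I*√33/2 ≈ -66.063*I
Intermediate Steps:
L = ½ (L = -⅔ + (⅙)*7 = -⅔ + 7/6 = ½ ≈ 0.50000)
P(o, U) = 8 + U
K(N) = -7/2 - 2*N (K(N) = -4 + ((((N - N) - N) + ½) - N) = -4 + (((0 - N) + ½) - N) = -4 + ((-N + ½) - N) = -4 + ((½ - N) - N) = -4 + (½ - 2*N) = -7/2 - 2*N)
P(3², -8) + √(-76 + 43)*K(4) = (8 - 8) + √(-76 + 43)*(-7/2 - 2*4) = 0 + √(-33)*(-7/2 - 8) = 0 + (I*√33)*(-23/2) = 0 - 23*I*√33/2 = -23*I*√33/2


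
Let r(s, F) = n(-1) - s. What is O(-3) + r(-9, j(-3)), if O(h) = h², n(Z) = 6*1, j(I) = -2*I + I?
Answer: 24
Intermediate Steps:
j(I) = -I
n(Z) = 6
r(s, F) = 6 - s
O(-3) + r(-9, j(-3)) = (-3)² + (6 - 1*(-9)) = 9 + (6 + 9) = 9 + 15 = 24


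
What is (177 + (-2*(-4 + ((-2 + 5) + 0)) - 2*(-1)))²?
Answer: 32761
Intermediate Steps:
(177 + (-2*(-4 + ((-2 + 5) + 0)) - 2*(-1)))² = (177 + (-2*(-4 + (3 + 0)) + 2))² = (177 + (-2*(-4 + 3) + 2))² = (177 + (-2*(-1) + 2))² = (177 + (2 + 2))² = (177 + 4)² = 181² = 32761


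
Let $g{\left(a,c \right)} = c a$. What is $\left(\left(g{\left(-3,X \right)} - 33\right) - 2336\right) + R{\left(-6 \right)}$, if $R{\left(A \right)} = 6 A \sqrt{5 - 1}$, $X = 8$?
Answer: $-2465$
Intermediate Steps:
$g{\left(a,c \right)} = a c$
$R{\left(A \right)} = 12 A$ ($R{\left(A \right)} = 6 A \sqrt{4} = 6 A 2 = 12 A$)
$\left(\left(g{\left(-3,X \right)} - 33\right) - 2336\right) + R{\left(-6 \right)} = \left(\left(\left(-3\right) 8 - 33\right) - 2336\right) + 12 \left(-6\right) = \left(\left(-24 - 33\right) - 2336\right) - 72 = \left(-57 - 2336\right) - 72 = -2393 - 72 = -2465$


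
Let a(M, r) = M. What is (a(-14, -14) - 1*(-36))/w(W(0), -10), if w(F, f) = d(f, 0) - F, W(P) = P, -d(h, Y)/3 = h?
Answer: 11/15 ≈ 0.73333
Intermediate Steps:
d(h, Y) = -3*h
w(F, f) = -F - 3*f (w(F, f) = -3*f - F = -F - 3*f)
(a(-14, -14) - 1*(-36))/w(W(0), -10) = (-14 - 1*(-36))/(-1*0 - 3*(-10)) = (-14 + 36)/(0 + 30) = 22/30 = 22*(1/30) = 11/15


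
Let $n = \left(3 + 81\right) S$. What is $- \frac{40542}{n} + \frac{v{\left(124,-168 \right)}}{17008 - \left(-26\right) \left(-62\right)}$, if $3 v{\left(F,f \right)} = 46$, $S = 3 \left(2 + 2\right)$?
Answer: $- \frac{26007049}{646632} \approx -40.219$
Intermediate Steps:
$S = 12$ ($S = 3 \cdot 4 = 12$)
$n = 1008$ ($n = \left(3 + 81\right) 12 = 84 \cdot 12 = 1008$)
$v{\left(F,f \right)} = \frac{46}{3}$ ($v{\left(F,f \right)} = \frac{1}{3} \cdot 46 = \frac{46}{3}$)
$- \frac{40542}{n} + \frac{v{\left(124,-168 \right)}}{17008 - \left(-26\right) \left(-62\right)} = - \frac{40542}{1008} + \frac{46}{3 \left(17008 - \left(-26\right) \left(-62\right)\right)} = \left(-40542\right) \frac{1}{1008} + \frac{46}{3 \left(17008 - 1612\right)} = - \frac{6757}{168} + \frac{46}{3 \left(17008 - 1612\right)} = - \frac{6757}{168} + \frac{46}{3 \cdot 15396} = - \frac{6757}{168} + \frac{46}{3} \cdot \frac{1}{15396} = - \frac{6757}{168} + \frac{23}{23094} = - \frac{26007049}{646632}$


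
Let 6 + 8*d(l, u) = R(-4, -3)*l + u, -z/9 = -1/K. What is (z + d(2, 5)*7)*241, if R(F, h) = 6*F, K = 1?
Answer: -65311/8 ≈ -8163.9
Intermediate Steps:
z = 9 (z = -(-9)/1 = -(-9) = -9*(-1) = 9)
d(l, u) = -¾ - 3*l + u/8 (d(l, u) = -¾ + ((6*(-4))*l + u)/8 = -¾ + (-24*l + u)/8 = -¾ + (u - 24*l)/8 = -¾ + (-3*l + u/8) = -¾ - 3*l + u/8)
(z + d(2, 5)*7)*241 = (9 + (-¾ - 3*2 + (⅛)*5)*7)*241 = (9 + (-¾ - 6 + 5/8)*7)*241 = (9 - 49/8*7)*241 = (9 - 343/8)*241 = -271/8*241 = -65311/8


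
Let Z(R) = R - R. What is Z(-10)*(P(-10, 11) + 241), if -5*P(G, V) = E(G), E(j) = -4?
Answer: 0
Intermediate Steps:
Z(R) = 0
P(G, V) = ⅘ (P(G, V) = -⅕*(-4) = ⅘)
Z(-10)*(P(-10, 11) + 241) = 0*(⅘ + 241) = 0*(1209/5) = 0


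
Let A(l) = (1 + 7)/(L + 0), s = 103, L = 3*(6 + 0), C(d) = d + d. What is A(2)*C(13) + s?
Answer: 1031/9 ≈ 114.56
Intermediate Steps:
C(d) = 2*d
L = 18 (L = 3*6 = 18)
A(l) = 4/9 (A(l) = (1 + 7)/(18 + 0) = 8/18 = 8*(1/18) = 4/9)
A(2)*C(13) + s = 4*(2*13)/9 + 103 = (4/9)*26 + 103 = 104/9 + 103 = 1031/9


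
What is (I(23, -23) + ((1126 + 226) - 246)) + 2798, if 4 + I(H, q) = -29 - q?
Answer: 3894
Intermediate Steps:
I(H, q) = -33 - q (I(H, q) = -4 + (-29 - q) = -33 - q)
(I(23, -23) + ((1126 + 226) - 246)) + 2798 = ((-33 - 1*(-23)) + ((1126 + 226) - 246)) + 2798 = ((-33 + 23) + (1352 - 246)) + 2798 = (-10 + 1106) + 2798 = 1096 + 2798 = 3894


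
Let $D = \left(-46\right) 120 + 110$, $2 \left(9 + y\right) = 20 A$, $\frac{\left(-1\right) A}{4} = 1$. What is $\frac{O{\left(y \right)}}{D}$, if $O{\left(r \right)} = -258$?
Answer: $\frac{129}{2705} \approx 0.047689$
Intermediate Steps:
$A = -4$ ($A = \left(-4\right) 1 = -4$)
$y = -49$ ($y = -9 + \frac{20 \left(-4\right)}{2} = -9 + \frac{1}{2} \left(-80\right) = -9 - 40 = -49$)
$D = -5410$ ($D = -5520 + 110 = -5410$)
$\frac{O{\left(y \right)}}{D} = - \frac{258}{-5410} = \left(-258\right) \left(- \frac{1}{5410}\right) = \frac{129}{2705}$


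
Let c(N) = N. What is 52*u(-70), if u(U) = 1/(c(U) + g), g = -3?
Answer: -52/73 ≈ -0.71233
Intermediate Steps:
u(U) = 1/(-3 + U) (u(U) = 1/(U - 3) = 1/(-3 + U))
52*u(-70) = 52/(-3 - 70) = 52/(-73) = 52*(-1/73) = -52/73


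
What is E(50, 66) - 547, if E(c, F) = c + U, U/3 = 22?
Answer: -431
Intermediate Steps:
U = 66 (U = 3*22 = 66)
E(c, F) = 66 + c (E(c, F) = c + 66 = 66 + c)
E(50, 66) - 547 = (66 + 50) - 547 = 116 - 547 = -431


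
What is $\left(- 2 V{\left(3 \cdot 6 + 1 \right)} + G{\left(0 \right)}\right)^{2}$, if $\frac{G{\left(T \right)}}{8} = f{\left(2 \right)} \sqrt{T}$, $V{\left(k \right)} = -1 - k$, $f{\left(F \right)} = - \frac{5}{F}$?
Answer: $1600$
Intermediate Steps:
$G{\left(T \right)} = - 20 \sqrt{T}$ ($G{\left(T \right)} = 8 - \frac{5}{2} \sqrt{T} = 8 \left(-5\right) \frac{1}{2} \sqrt{T} = 8 \left(- \frac{5 \sqrt{T}}{2}\right) = - 20 \sqrt{T}$)
$\left(- 2 V{\left(3 \cdot 6 + 1 \right)} + G{\left(0 \right)}\right)^{2} = \left(- 2 \left(-1 - \left(3 \cdot 6 + 1\right)\right) - 20 \sqrt{0}\right)^{2} = \left(- 2 \left(-1 - \left(18 + 1\right)\right) - 0\right)^{2} = \left(- 2 \left(-1 - 19\right) + 0\right)^{2} = \left(\left(-2\right) \left(-20\right) + 0\right)^{2} = \left(40 + 0\right)^{2} = 40^{2} = 1600$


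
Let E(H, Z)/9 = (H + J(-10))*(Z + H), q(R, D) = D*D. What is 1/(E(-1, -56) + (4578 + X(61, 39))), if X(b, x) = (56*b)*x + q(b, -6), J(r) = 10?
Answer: 1/133221 ≈ 7.5063e-6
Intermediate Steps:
q(R, D) = D**2
X(b, x) = 36 + 56*b*x (X(b, x) = (56*b)*x + (-6)**2 = 56*b*x + 36 = 36 + 56*b*x)
E(H, Z) = 9*(10 + H)*(H + Z) (E(H, Z) = 9*((H + 10)*(Z + H)) = 9*((10 + H)*(H + Z)) = 9*(10 + H)*(H + Z))
1/(E(-1, -56) + (4578 + X(61, 39))) = 1/((9*(-1)**2 + 90*(-1) + 90*(-56) + 9*(-1)*(-56)) + (4578 + (36 + 56*61*39))) = 1/((9*1 - 90 - 5040 + 504) + (4578 + (36 + 133224))) = 1/((9 - 90 - 5040 + 504) + (4578 + 133260)) = 1/(-4617 + 137838) = 1/133221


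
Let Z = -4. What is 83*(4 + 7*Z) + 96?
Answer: -1896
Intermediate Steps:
83*(4 + 7*Z) + 96 = 83*(4 + 7*(-4)) + 96 = 83*(4 - 28) + 96 = 83*(-24) + 96 = -1992 + 96 = -1896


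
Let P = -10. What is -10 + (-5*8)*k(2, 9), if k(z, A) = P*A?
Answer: 3590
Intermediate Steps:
k(z, A) = -10*A
-10 + (-5*8)*k(2, 9) = -10 + (-5*8)*(-10*9) = -10 - 40*(-90) = -10 + 3600 = 3590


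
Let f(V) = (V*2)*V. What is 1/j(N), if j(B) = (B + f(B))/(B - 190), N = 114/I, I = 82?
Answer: -16687/465 ≈ -35.886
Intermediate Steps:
f(V) = 2*V² (f(V) = (2*V)*V = 2*V²)
N = 57/41 (N = 114/82 = 114*(1/82) = 57/41 ≈ 1.3902)
j(B) = (B + 2*B²)/(-190 + B) (j(B) = (B + 2*B²)/(B - 190) = (B + 2*B²)/(-190 + B))
1/j(N) = 1/(57*(1 + 2*(57/41))/(41*(-190 + 57/41))) = 1/(57*(1 + 114/41)/(41*(-7733/41))) = 1/((57/41)*(-41/7733)*(155/41)) = 1/(-465/16687) = -16687/465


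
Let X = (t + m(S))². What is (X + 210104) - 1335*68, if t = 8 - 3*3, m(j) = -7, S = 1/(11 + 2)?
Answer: 119388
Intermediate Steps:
S = 1/13 ≈ 0.076923
t = -1 (t = 8 - 9 = -1)
X = 64 (X = (-1 - 7)² = (-8)² = 64)
(X + 210104) - 1335*68 = (64 + 210104) - 1335*68 = 210168 - 90780 = 119388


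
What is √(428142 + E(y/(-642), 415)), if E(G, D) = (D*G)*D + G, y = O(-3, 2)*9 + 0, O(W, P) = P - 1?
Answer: √4874155485/107 ≈ 652.48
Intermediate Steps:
O(W, P) = -1 + P
y = 9 (y = (-1 + 2)*9 + 0 = 1*9 + 0 = 9 + 0 = 9)
E(G, D) = G + G*D² (E(G, D) = G*D² + G = G + G*D²)
√(428142 + E(y/(-642), 415)) = √(428142 + (9/(-642))*(1 + 415²)) = √(428142 + (9*(-1/642))*(1 + 172225)) = √(428142 - 3/214*172226) = √(428142 - 258339/107) = √(45552855/107) = √4874155485/107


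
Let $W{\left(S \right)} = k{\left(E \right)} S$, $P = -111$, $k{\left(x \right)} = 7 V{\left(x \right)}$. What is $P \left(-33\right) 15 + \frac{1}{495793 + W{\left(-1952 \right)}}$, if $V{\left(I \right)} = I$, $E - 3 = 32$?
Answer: $\frac{964449586}{17553} \approx 54945.0$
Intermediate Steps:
$E = 35$ ($E = 3 + 32 = 35$)
$k{\left(x \right)} = 7 x$
$W{\left(S \right)} = 245 S$ ($W{\left(S \right)} = 7 \cdot 35 S = 245 S$)
$P \left(-33\right) 15 + \frac{1}{495793 + W{\left(-1952 \right)}} = \left(-111\right) \left(-33\right) 15 + \frac{1}{495793 + 245 \left(-1952\right)} = 3663 \cdot 15 + \frac{1}{495793 - 478240} = 54945 + \frac{1}{17553} = \frac{964449586}{17553}$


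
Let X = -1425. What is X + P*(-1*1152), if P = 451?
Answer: -520977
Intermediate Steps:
X + P*(-1*1152) = -1425 + 451*(-1*1152) = -1425 + 451*(-1152) = -1425 - 519552 = -520977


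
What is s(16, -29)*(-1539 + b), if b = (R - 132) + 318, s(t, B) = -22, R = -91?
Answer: 31768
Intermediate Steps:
b = 95 (b = (-91 - 132) + 318 = -223 + 318 = 95)
s(16, -29)*(-1539 + b) = -22*(-1539 + 95) = -22*(-1444) = 31768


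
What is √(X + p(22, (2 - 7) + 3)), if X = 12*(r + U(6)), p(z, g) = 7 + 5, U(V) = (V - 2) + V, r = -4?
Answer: 2*√21 ≈ 9.1651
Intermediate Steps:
U(V) = -2 + 2*V (U(V) = (-2 + V) + V = -2 + 2*V)
p(z, g) = 12
X = 72 (X = 12*(-4 + (-2 + 2*6)) = 12*(-4 + (-2 + 12)) = 12*(-4 + 10) = 12*6 = 72)
√(X + p(22, (2 - 7) + 3)) = √(72 + 12) = √84 = 2*√21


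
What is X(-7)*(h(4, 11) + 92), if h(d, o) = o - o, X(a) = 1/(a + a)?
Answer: -46/7 ≈ -6.5714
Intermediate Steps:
X(a) = 1/(2*a)
h(d, o) = 0
X(-7)*(h(4, 11) + 92) = ((1/2)/(-7))*(0 + 92) = ((1/2)*(-1/7))*92 = -1/14*92 = -46/7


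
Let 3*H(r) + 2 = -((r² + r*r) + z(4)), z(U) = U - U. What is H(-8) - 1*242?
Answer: -856/3 ≈ -285.33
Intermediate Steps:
z(U) = 0
H(r) = -⅔ - 2*r²/3 (H(r) = -⅔ + (-((r² + r*r) + 0))/3 = -⅔ + (-((r² + r²) + 0))/3 = -⅔ + (-(2*r² + 0))/3 = -⅔ + (-2*r²)/3 = -⅔ - 2*r²/3)
H(-8) - 1*242 = (-⅔ - ⅔*(-8)²) - 1*242 = (-⅔ - ⅔*64) - 242 = (-⅔ - 128/3) - 242 = -130/3 - 242 = -856/3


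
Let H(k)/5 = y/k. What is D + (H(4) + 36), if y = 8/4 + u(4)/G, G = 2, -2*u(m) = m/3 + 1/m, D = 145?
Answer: 35137/192 ≈ 183.01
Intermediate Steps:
u(m) = -1/(2*m) - m/6 (u(m) = -(m/3 + 1/m)/2 = -(1/m + m/3)/2 = -1/(2*m) - m/6)
y = 77/48 (y = 8/4 + ((1/6)*(-3 - 1*4**2)/4)/2 = 8*(1/4) + ((1/6)*(1/4)*(-3 - 1*16))*(1/2) = 2 + ((1/6)*(1/4)*(-3 - 16))*(1/2) = 2 + ((1/6)*(1/4)*(-19))*(1/2) = 2 - 19/24*1/2 = 2 - 19/48 = 77/48 ≈ 1.6042)
H(k) = 385/(48*k) (H(k) = 5*(77/(48*k)) = 385/(48*k))
D + (H(4) + 36) = 145 + ((385/48)/4 + 36) = 145 + ((385/48)*(1/4) + 36) = 145 + (385/192 + 36) = 145 + 7297/192 = 35137/192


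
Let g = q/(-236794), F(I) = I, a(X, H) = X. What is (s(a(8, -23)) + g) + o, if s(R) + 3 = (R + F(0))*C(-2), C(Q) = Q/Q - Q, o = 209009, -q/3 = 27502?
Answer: 24748566163/118397 ≈ 2.0903e+5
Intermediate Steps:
q = -82506 (q = -3*27502 = -82506)
C(Q) = 1 - Q
s(R) = -3 + 3*R (s(R) = -3 + (R + 0)*(1 - 1*(-2)) = -3 + R*(1 + 2) = -3 + R*3 = -3 + 3*R)
g = 41253/118397 (g = -82506/(-236794) = -82506*(-1/236794) = 41253/118397 ≈ 0.34843)
(s(a(8, -23)) + g) + o = ((-3 + 3*8) + 41253/118397) + 209009 = ((-3 + 24) + 41253/118397) + 209009 = (21 + 41253/118397) + 209009 = 2527590/118397 + 209009 = 24748566163/118397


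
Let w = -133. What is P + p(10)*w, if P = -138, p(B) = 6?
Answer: -936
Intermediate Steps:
P + p(10)*w = -138 + 6*(-133) = -138 - 798 = -936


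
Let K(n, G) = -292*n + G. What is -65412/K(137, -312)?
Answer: 16353/10079 ≈ 1.6225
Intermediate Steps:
K(n, G) = G - 292*n
-65412/K(137, -312) = -65412/(-312 - 292*137) = -65412/(-312 - 40004) = -65412/(-40316) = -65412*(-1/40316) = 16353/10079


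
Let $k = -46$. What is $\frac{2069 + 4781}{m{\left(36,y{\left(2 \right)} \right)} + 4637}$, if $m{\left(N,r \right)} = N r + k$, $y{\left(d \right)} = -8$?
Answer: $\frac{6850}{4303} \approx 1.5919$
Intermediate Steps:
$m{\left(N,r \right)} = -46 + N r$ ($m{\left(N,r \right)} = N r - 46 = -46 + N r$)
$\frac{2069 + 4781}{m{\left(36,y{\left(2 \right)} \right)} + 4637} = \frac{2069 + 4781}{\left(-46 + 36 \left(-8\right)\right) + 4637} = \frac{6850}{\left(-46 - 288\right) + 4637} = \frac{6850}{-334 + 4637} = \frac{6850}{4303}$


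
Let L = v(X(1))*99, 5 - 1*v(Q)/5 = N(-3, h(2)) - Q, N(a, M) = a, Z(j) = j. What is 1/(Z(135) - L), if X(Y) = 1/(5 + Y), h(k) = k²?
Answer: -2/7815 ≈ -0.00025592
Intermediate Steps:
v(Q) = 40 + 5*Q (v(Q) = 25 - 5*(-3 - Q) = 25 + (15 + 5*Q) = 40 + 5*Q)
L = 8085/2 (L = (40 + 5/(5 + 1))*99 = (40 + 5/6)*99 = (40 + 5*(⅙))*99 = (40 + ⅚)*99 = (245/6)*99 = 8085/2 ≈ 4042.5)
1/(Z(135) - L) = 1/(135 - 1*8085/2) = 1/(135 - 8085/2) = 1/(-7815/2) = -2/7815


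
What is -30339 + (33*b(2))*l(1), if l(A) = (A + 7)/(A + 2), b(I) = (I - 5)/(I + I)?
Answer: -30405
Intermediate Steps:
b(I) = (-5 + I)/(2*I) (b(I) = (-5 + I)/((2*I)) = (-5 + I)*(1/(2*I)) = (-5 + I)/(2*I))
l(A) = (7 + A)/(2 + A)
-30339 + (33*b(2))*l(1) = -30339 + (33*((1/2)*(-5 + 2)/2))*((7 + 1)/(2 + 1)) = -30339 + (33*((1/2)*(1/2)*(-3)))*(8/3) = -30339 + (33*(-3/4))*((1/3)*8) = -30339 - 99/4*8/3 = -30339 - 66 = -30405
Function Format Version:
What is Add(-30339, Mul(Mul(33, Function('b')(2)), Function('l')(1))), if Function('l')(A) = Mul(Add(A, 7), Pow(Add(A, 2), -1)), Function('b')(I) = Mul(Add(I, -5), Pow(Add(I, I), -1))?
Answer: -30405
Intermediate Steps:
Function('b')(I) = Mul(Rational(1, 2), Pow(I, -1), Add(-5, I)) (Function('b')(I) = Mul(Add(-5, I), Pow(Mul(2, I), -1)) = Mul(Add(-5, I), Mul(Rational(1, 2), Pow(I, -1))) = Mul(Rational(1, 2), Pow(I, -1), Add(-5, I)))
Function('l')(A) = Mul(Pow(Add(2, A), -1), Add(7, A)) (Function('l')(A) = Mul(Add(7, A), Pow(Add(2, A), -1)) = Mul(Pow(Add(2, A), -1), Add(7, A)))
Add(-30339, Mul(Mul(33, Function('b')(2)), Function('l')(1))) = Add(-30339, Mul(Mul(33, Mul(Rational(1, 2), Pow(2, -1), Add(-5, 2))), Mul(Pow(Add(2, 1), -1), Add(7, 1)))) = Add(-30339, Mul(Mul(33, Mul(Rational(1, 2), Rational(1, 2), -3)), Mul(Pow(3, -1), 8))) = Add(-30339, Mul(Mul(33, Rational(-3, 4)), Mul(Rational(1, 3), 8))) = Add(-30339, Mul(Rational(-99, 4), Rational(8, 3))) = Add(-30339, -66) = -30405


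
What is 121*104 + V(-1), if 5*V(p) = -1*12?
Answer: 62908/5 ≈ 12582.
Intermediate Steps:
V(p) = -12/5 (V(p) = (-1*12)/5 = (⅕)*(-12) = -12/5)
121*104 + V(-1) = 121*104 - 12/5 = 12584 - 12/5 = 62908/5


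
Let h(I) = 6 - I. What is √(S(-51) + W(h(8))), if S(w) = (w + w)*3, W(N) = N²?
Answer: I*√302 ≈ 17.378*I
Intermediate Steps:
S(w) = 6*w (S(w) = (2*w)*3 = 6*w)
√(S(-51) + W(h(8))) = √(6*(-51) + (6 - 1*8)²) = √(-306 + (6 - 8)²) = √(-306 + (-2)²) = √(-306 + 4) = √(-302) = I*√302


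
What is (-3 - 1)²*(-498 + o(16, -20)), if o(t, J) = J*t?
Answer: -13088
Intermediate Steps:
(-3 - 1)²*(-498 + o(16, -20)) = (-3 - 1)²*(-498 - 20*16) = (-4)²*(-498 - 320) = 16*(-818) = -13088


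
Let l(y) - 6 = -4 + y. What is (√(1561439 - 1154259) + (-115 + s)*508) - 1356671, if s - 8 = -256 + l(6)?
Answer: -1537011 + 2*√101795 ≈ -1.5364e+6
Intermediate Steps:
l(y) = 2 + y (l(y) = 6 + (-4 + y) = 2 + y)
s = -240 (s = 8 + (-256 + (2 + 6)) = 8 + (-256 + 8) = 8 - 248 = -240)
(√(1561439 - 1154259) + (-115 + s)*508) - 1356671 = (√(1561439 - 1154259) + (-115 - 240)*508) - 1356671 = (√407180 - 355*508) - 1356671 = (2*√101795 - 180340) - 1356671 = (-180340 + 2*√101795) - 1356671 = -1537011 + 2*√101795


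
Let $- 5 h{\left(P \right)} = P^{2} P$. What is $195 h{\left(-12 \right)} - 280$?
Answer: $67112$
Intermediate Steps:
$h{\left(P \right)} = - \frac{P^{3}}{5}$ ($h{\left(P \right)} = - \frac{P^{2} P}{5} = - \frac{P^{3}}{5}$)
$195 h{\left(-12 \right)} - 280 = 195 \left(- \frac{\left(-12\right)^{3}}{5}\right) - 280 = 195 \left(\left(- \frac{1}{5}\right) \left(-1728\right)\right) - 280 = 195 \cdot \frac{1728}{5} - 280 = 67392 - 280 = 67112$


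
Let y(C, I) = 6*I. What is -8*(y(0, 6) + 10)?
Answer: -368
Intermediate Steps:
-8*(y(0, 6) + 10) = -8*(6*6 + 10) = -8*(36 + 10) = -8*46 = -368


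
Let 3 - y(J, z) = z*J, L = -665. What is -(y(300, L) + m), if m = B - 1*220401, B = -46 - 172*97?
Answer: 37628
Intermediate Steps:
y(J, z) = 3 - J*z (y(J, z) = 3 - z*J = 3 - J*z)
B = -16730 (B = -46 - 16684 = -16730)
m = -237131 (m = -16730 - 1*220401 = -16730 - 220401 = -237131)
-(y(300, L) + m) = -((3 - 1*300*(-665)) - 237131) = -((3 + 199500) - 237131) = -(199503 - 237131) = -1*(-37628) = 37628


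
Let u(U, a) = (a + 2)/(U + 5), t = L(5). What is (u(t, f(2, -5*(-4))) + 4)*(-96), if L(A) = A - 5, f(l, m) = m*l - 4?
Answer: -5568/5 ≈ -1113.6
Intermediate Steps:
f(l, m) = -4 + l*m (f(l, m) = l*m - 4 = -4 + l*m)
L(A) = -5 + A
t = 0 (t = -5 + 5 = 0)
u(U, a) = (2 + a)/(5 + U)
(u(t, f(2, -5*(-4))) + 4)*(-96) = ((2 + (-4 + 2*(-5*(-4))))/(5 + 0) + 4)*(-96) = ((2 + (-4 + 2*20))/5 + 4)*(-96) = ((2 + (-4 + 40))/5 + 4)*(-96) = ((2 + 36)/5 + 4)*(-96) = ((⅕)*38 + 4)*(-96) = (38/5 + 4)*(-96) = (58/5)*(-96) = -5568/5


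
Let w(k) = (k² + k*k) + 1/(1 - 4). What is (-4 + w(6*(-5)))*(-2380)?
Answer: -12821060/3 ≈ -4.2737e+6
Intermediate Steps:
w(k) = -⅓ + 2*k² (w(k) = (k² + k²) + 1/(-3) = 2*k² - ⅓ = -⅓ + 2*k²)
(-4 + w(6*(-5)))*(-2380) = (-4 + (-⅓ + 2*(6*(-5))²))*(-2380) = (-4 + (-⅓ + 2*(-30)²))*(-2380) = (-4 + (-⅓ + 2*900))*(-2380) = (-4 + (-⅓ + 1800))*(-2380) = (-4 + 5399/3)*(-2380) = (5387/3)*(-2380) = -12821060/3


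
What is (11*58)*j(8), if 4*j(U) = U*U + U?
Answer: 11484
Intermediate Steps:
j(U) = U/4 + U²/4 (j(U) = (U*U + U)/4 = (U² + U)/4 = (U + U²)/4 = U/4 + U²/4)
(11*58)*j(8) = (11*58)*((¼)*8*(1 + 8)) = 638*((¼)*8*9) = 638*18 = 11484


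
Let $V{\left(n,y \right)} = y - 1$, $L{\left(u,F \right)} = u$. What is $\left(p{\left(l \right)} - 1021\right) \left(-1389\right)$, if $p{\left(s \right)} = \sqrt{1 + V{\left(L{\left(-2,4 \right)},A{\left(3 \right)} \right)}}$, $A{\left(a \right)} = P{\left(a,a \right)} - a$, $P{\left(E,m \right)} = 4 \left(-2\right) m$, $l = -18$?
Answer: $1418169 - 4167 i \sqrt{3} \approx 1.4182 \cdot 10^{6} - 7217.5 i$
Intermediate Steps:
$P{\left(E,m \right)} = - 8 m$
$A{\left(a \right)} = - 9 a$ ($A{\left(a \right)} = - 8 a - a = - 9 a$)
$V{\left(n,y \right)} = -1 + y$
$p{\left(s \right)} = 3 i \sqrt{3}$ ($p{\left(s \right)} = \sqrt{1 - 28} = \sqrt{-27} = 3 i \sqrt{3}$)
$\left(p{\left(l \right)} - 1021\right) \left(-1389\right) = \left(3 i \sqrt{3} - 1021\right) \left(-1389\right) = \left(-1021 + 3 i \sqrt{3}\right) \left(-1389\right) = 1418169 - 4167 i \sqrt{3}$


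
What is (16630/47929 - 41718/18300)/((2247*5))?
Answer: -94176279/547457020250 ≈ -0.00017203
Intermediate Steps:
(16630/47929 - 41718/18300)/((2247*5)) = (16630*(1/47929) - 41718*1/18300)/11235 = (16630/47929 - 6953/3050)*(1/11235) = -282528837/146183450*1/11235 = -94176279/547457020250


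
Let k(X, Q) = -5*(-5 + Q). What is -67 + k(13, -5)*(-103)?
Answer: -5217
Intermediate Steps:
k(X, Q) = 25 - 5*Q
-67 + k(13, -5)*(-103) = -67 + (25 - 5*(-5))*(-103) = -67 + (25 + 25)*(-103) = -67 + 50*(-103) = -67 - 5150 = -5217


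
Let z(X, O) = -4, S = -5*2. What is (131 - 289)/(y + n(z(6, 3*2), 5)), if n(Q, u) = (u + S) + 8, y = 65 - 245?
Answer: 158/177 ≈ 0.89266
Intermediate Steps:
S = -10
y = -180
n(Q, u) = -2 + u (n(Q, u) = (u - 10) + 8 = (-10 + u) + 8 = -2 + u)
(131 - 289)/(y + n(z(6, 3*2), 5)) = (131 - 289)/(-180 + (-2 + 5)) = -158/(-180 + 3) = -158/(-177) = -158*(-1/177) = 158/177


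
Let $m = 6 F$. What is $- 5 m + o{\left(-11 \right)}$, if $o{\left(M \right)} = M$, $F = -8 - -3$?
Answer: $139$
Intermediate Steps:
$F = -5$ ($F = -8 + 3 = -5$)
$m = -30$ ($m = 6 \left(-5\right) = -30$)
$- 5 m + o{\left(-11 \right)} = \left(-5\right) \left(-30\right) - 11 = 150 - 11 = 139$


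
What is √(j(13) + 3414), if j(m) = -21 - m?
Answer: 26*√5 ≈ 58.138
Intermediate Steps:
√(j(13) + 3414) = √((-21 - 1*13) + 3414) = √((-21 - 13) + 3414) = √(-34 + 3414) = √3380 = 26*√5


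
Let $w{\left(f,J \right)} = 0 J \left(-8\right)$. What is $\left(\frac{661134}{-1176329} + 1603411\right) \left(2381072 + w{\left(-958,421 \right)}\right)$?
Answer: $\frac{4491030849209575120}{1176329} \approx 3.8178 \cdot 10^{12}$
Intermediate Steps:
$w{\left(f,J \right)} = 0$ ($w{\left(f,J \right)} = 0 \left(-8\right) = 0$)
$\left(\frac{661134}{-1176329} + 1603411\right) \left(2381072 + w{\left(-958,421 \right)}\right) = \left(\frac{661134}{-1176329} + 1603411\right) \left(2381072 + 0\right) = \left(661134 \left(- \frac{1}{1176329}\right) + 1603411\right) 2381072 = \left(- \frac{661134}{1176329} + 1603411\right) 2381072 = \frac{1886138197085}{1176329} \cdot 2381072 = \frac{4491030849209575120}{1176329}$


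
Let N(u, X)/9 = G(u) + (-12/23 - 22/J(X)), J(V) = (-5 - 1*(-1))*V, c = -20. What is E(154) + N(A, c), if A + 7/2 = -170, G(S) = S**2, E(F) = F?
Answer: 249381713/920 ≈ 2.7107e+5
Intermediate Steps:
J(V) = -4*V (J(V) = (-5 + 1)*V = -4*V)
A = -347/2 (A = -7/2 - 170 = -347/2 ≈ -173.50)
N(u, X) = -108/23 + 9*u**2 + 99/(2*X) (N(u, X) = 9*(u**2 + (-12/23 - 22*(-1/(4*X)))) = 9*(u**2 + (-12*1/23 - (-11)/(2*X))) = 9*(u**2 + (-12/23 + 11/(2*X))) = 9*(-12/23 + u**2 + 11/(2*X)) = -108/23 + 9*u**2 + 99/(2*X))
E(154) + N(A, c) = 154 + (-108/23 + 9*(-347/2)**2 + (99/2)/(-20)) = 154 + (-108/23 + 9*(120409/4) + (99/2)*(-1/20)) = 154 + (-108/23 + 1083681/4 - 99/40) = 154 + 249240033/920 = 249381713/920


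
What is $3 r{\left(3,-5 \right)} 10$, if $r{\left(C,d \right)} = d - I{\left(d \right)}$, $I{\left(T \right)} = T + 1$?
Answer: $-30$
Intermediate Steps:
$I{\left(T \right)} = 1 + T$
$r{\left(C,d \right)} = -1$ ($r{\left(C,d \right)} = d - \left(1 + d\right) = -1$)
$3 r{\left(3,-5 \right)} 10 = 3 \left(-1\right) 10 = \left(-3\right) 10 = -30$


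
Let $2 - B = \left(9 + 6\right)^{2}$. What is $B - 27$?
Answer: $-250$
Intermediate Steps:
$B = -223$ ($B = 2 - \left(9 + 6\right)^{2} = 2 - 15^{2} = 2 - 225 = -223$)
$B - 27 = -223 - 27 = -250$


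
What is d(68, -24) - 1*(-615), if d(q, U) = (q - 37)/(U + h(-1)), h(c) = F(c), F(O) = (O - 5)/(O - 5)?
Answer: 14114/23 ≈ 613.65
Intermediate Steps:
F(O) = 1 (F(O) = (-5 + O)/(-5 + O) = 1)
h(c) = 1
d(q, U) = (-37 + q)/(1 + U) (d(q, U) = (q - 37)/(U + 1) = (-37 + q)/(1 + U))
d(68, -24) - 1*(-615) = (-37 + 68)/(1 - 24) - 1*(-615) = 31/(-23) + 615 = -1/23*31 + 615 = -31/23 + 615 = 14114/23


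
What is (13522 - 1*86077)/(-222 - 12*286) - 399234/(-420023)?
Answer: 1520646181/73084002 ≈ 20.807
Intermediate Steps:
(13522 - 1*86077)/(-222 - 12*286) - 399234/(-420023) = (13522 - 86077)/(-222 - 3432) - 399234*(-1/420023) = -72555/(-3654) + 399234/420023 = -72555*(-1/3654) + 399234/420023 = 3455/174 + 399234/420023 = 1520646181/73084002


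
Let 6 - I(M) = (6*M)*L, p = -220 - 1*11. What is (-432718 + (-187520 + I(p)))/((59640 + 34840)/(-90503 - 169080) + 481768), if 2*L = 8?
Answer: -19945319388/15632336033 ≈ -1.2759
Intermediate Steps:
p = -231 (p = -220 - 11 = -231)
L = 4 (L = (½)*8 = 4)
I(M) = 6 - 24*M (I(M) = 6 - 6*M*4 = 6 - 24*M)
(-432718 + (-187520 + I(p)))/((59640 + 34840)/(-90503 - 169080) + 481768) = (-432718 + (-187520 + (6 - 24*(-231))))/((59640 + 34840)/(-90503 - 169080) + 481768) = (-432718 + (-187520 + (6 + 5544)))/(94480/(-259583) + 481768) = (-432718 + (-187520 + 5550))/(94480*(-1/259583) + 481768) = (-432718 - 181970)/(-94480/259583 + 481768) = -614688/125058688264/259583 = -614688*259583/125058688264 = -19945319388/15632336033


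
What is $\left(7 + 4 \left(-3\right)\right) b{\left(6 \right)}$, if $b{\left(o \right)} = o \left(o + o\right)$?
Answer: $-360$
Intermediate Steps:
$b{\left(o \right)} = 2 o^{2}$ ($b{\left(o \right)} = o 2 o = 2 o^{2}$)
$\left(7 + 4 \left(-3\right)\right) b{\left(6 \right)} = \left(7 + 4 \left(-3\right)\right) 2 \cdot 6^{2} = \left(7 - 12\right) 2 \cdot 36 = \left(-5\right) 72 = -360$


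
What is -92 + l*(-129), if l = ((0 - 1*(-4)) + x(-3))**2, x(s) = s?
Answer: -221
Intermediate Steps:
l = 1 (l = ((0 - 1*(-4)) - 3)**2 = ((0 + 4) - 3)**2 = (4 - 3)**2 = 1**2 = 1)
-92 + l*(-129) = -92 + 1*(-129) = -92 - 129 = -221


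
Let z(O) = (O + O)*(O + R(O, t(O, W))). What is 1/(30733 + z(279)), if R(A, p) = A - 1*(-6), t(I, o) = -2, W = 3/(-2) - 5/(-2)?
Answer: 1/345445 ≈ 2.8948e-6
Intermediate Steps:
W = 1 (W = 3*(-½) - 5*(-½) = -3/2 + 5/2 = 1)
R(A, p) = 6 + A (R(A, p) = A + 6 = 6 + A)
z(O) = 2*O*(6 + 2*O) (z(O) = (O + O)*(O + (6 + O)) = (2*O)*(6 + 2*O) = 2*O*(6 + 2*O))
1/(30733 + z(279)) = 1/(30733 + 4*279*(3 + 279)) = 1/(30733 + 4*279*282) = 1/(30733 + 314712) = 1/345445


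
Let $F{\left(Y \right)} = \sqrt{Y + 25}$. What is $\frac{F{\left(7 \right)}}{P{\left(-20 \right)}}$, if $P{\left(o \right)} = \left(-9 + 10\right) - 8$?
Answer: $- \frac{4 \sqrt{2}}{7} \approx -0.80812$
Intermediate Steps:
$F{\left(Y \right)} = \sqrt{25 + Y}$
$P{\left(o \right)} = -7$ ($P{\left(o \right)} = 1 - 8 = -7$)
$\frac{F{\left(7 \right)}}{P{\left(-20 \right)}} = \frac{\sqrt{25 + 7}}{-7} = \sqrt{32} \left(- \frac{1}{7}\right) = 4 \sqrt{2} \left(- \frac{1}{7}\right) = - \frac{4 \sqrt{2}}{7}$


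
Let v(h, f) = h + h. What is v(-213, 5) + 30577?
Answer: 30151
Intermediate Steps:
v(h, f) = 2*h
v(-213, 5) + 30577 = 2*(-213) + 30577 = -426 + 30577 = 30151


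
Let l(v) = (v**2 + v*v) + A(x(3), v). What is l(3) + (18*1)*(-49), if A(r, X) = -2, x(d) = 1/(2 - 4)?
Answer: -866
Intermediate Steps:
x(d) = -1/2 (x(d) = 1/(-2) = -1/2)
l(v) = -2 + 2*v**2 (l(v) = (v**2 + v*v) - 2 = (v**2 + v**2) - 2 = 2*v**2 - 2 = -2 + 2*v**2)
l(3) + (18*1)*(-49) = (-2 + 2*3**2) + (18*1)*(-49) = (-2 + 2*9) + 18*(-49) = (-2 + 18) - 882 = 16 - 882 = -866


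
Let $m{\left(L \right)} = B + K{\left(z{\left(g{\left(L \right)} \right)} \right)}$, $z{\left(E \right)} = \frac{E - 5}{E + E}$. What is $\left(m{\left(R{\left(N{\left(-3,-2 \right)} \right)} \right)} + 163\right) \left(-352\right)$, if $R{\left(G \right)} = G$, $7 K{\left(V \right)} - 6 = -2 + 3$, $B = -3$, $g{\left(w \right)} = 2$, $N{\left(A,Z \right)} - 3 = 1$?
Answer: $-56672$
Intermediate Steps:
$N{\left(A,Z \right)} = 4$ ($N{\left(A,Z \right)} = 3 + 1 = 4$)
$z{\left(E \right)} = \frac{-5 + E}{2 E}$
$K{\left(V \right)} = 1$ ($K{\left(V \right)} = \frac{6}{7} + \frac{-2 + 3}{7} = \frac{6}{7} + \frac{1}{7} \cdot 1 = \frac{6}{7} + \frac{1}{7} = 1$)
$m{\left(L \right)} = -2$ ($m{\left(L \right)} = -3 + 1 = -2$)
$\left(m{\left(R{\left(N{\left(-3,-2 \right)} \right)} \right)} + 163\right) \left(-352\right) = \left(-2 + 163\right) \left(-352\right) = 161 \left(-352\right) = -56672$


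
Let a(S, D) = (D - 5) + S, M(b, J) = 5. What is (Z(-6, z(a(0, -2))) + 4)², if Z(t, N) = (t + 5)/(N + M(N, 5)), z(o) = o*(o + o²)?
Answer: 1338649/83521 ≈ 16.028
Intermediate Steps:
a(S, D) = -5 + D + S (a(S, D) = (-5 + D) + S = -5 + D + S)
Z(t, N) = (5 + t)/(5 + N) (Z(t, N) = (t + 5)/(N + 5) = (5 + t)/(5 + N))
(Z(-6, z(a(0, -2))) + 4)² = ((5 - 6)/(5 + (-5 - 2 + 0)²*(1 + (-5 - 2 + 0))) + 4)² = (-1/(5 + (-7)²*(1 - 7)) + 4)² = (-1/(5 + 49*(-6)) + 4)² = (-1/(5 - 294) + 4)² = (-1/(-289) + 4)² = (-1/289*(-1) + 4)² = (1/289 + 4)² = (1157/289)² = 1338649/83521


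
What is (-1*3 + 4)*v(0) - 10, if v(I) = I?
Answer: -10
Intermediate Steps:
(-1*3 + 4)*v(0) - 10 = (-1*3 + 4)*0 - 10 = (-3 + 4)*0 - 10 = 1*0 - 10 = 0 - 10 = -10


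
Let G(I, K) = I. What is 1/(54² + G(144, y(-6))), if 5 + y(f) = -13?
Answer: 1/3060 ≈ 0.00032680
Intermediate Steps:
y(f) = -18 (y(f) = -5 - 13 = -18)
1/(54² + G(144, y(-6))) = 1/(54² + 144) = 1/(2916 + 144) = 1/3060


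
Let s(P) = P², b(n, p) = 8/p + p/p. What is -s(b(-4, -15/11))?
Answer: -5329/225 ≈ -23.684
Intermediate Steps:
b(n, p) = 1 + 8/p (b(n, p) = 8/p + 1 = 1 + 8/p)
-s(b(-4, -15/11)) = -((8 - 15/11)/((-15/11)))² = -((8 - 15*1/11)/((-15*1/11)))² = -((8 - 15/11)/(-15/11))² = -(-11/15*73/11)² = -(-73/15)² = -1*5329/225 = -5329/225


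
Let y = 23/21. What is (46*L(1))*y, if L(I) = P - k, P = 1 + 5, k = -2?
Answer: 8464/21 ≈ 403.05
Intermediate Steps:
P = 6
y = 23/21 (y = 23*(1/21) = 23/21 ≈ 1.0952)
L(I) = 8 (L(I) = 6 - 1*(-2) = 6 + 2 = 8)
(46*L(1))*y = (46*8)*(23/21) = 368*(23/21) = 8464/21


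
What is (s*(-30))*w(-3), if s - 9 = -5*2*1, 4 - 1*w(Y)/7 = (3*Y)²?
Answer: -16170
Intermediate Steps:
w(Y) = 28 - 63*Y² (w(Y) = 28 - 7*9*Y² = 28 - 63*Y²)
s = -1 (s = 9 - 5*2*1 = 9 - 10*1 = 9 - 10 = -1)
(s*(-30))*w(-3) = (-1*(-30))*(28 - 63*(-3)²) = 30*(28 - 63*9) = 30*(28 - 567) = 30*(-539) = -16170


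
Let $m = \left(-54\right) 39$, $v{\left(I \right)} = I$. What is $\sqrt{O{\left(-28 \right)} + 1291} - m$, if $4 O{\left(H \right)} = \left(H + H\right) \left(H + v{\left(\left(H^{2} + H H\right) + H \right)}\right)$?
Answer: $2106 + i \sqrt{19877} \approx 2106.0 + 140.99 i$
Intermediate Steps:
$O{\left(H \right)} = \frac{H \left(2 H + 2 H^{2}\right)}{2}$ ($O{\left(H \right)} = \frac{\left(H + H\right) \left(H + \left(\left(H^{2} + H H\right) + H\right)\right)}{4} = \frac{2 H \left(H + \left(\left(H^{2} + H^{2}\right) + H\right)\right)}{4} = \frac{2 H \left(H + \left(2 H^{2} + H\right)\right)}{4} = \frac{2 H \left(H + \left(H + 2 H^{2}\right)\right)}{4} = \frac{2 H \left(2 H + 2 H^{2}\right)}{4} = \frac{H \left(2 H + 2 H^{2}\right)}{2}$)
$m = -2106$
$\sqrt{O{\left(-28 \right)} + 1291} - m = \sqrt{\left(-28\right)^{2} \left(1 - 28\right) + 1291} - -2106 = \sqrt{784 \left(-27\right) + 1291} + 2106 = \sqrt{-21168 + 1291} + 2106 = \sqrt{-19877} + 2106 = i \sqrt{19877} + 2106 = 2106 + i \sqrt{19877}$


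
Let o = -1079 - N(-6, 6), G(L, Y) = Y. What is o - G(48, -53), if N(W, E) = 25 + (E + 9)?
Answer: -1066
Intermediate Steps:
N(W, E) = 34 + E (N(W, E) = 25 + (9 + E) = 34 + E)
o = -1119 (o = -1079 - (34 + 6) = -1079 - 1*40 = -1079 - 40 = -1119)
o - G(48, -53) = -1119 - 1*(-53) = -1119 + 53 = -1066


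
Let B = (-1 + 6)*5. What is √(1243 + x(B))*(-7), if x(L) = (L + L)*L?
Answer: -21*√277 ≈ -349.51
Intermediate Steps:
B = 25 (B = 5*5 = 25)
x(L) = 2*L² (x(L) = (2*L)*L = 2*L²)
√(1243 + x(B))*(-7) = √(1243 + 2*25²)*(-7) = √(1243 + 2*625)*(-7) = √(1243 + 1250)*(-7) = √2493*(-7) = (3*√277)*(-7) = -21*√277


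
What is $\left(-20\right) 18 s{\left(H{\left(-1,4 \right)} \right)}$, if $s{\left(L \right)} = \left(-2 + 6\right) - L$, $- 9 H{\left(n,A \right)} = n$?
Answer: $-1400$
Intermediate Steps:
$H{\left(n,A \right)} = - \frac{n}{9}$
$s{\left(L \right)} = 4 - L$
$\left(-20\right) 18 s{\left(H{\left(-1,4 \right)} \right)} = \left(-20\right) 18 \left(4 - \left(- \frac{1}{9}\right) \left(-1\right)\right) = - 360 \left(4 - \frac{1}{9}\right) = \left(-360\right) \frac{35}{9} = -1400$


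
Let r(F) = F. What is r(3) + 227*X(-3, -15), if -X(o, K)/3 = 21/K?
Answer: 4782/5 ≈ 956.40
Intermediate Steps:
X(o, K) = -63/K
r(3) + 227*X(-3, -15) = 3 + 227*(-63/(-15)) = 3 + 227*(-63*(-1/15)) = 3 + 227*(21/5) = 3 + 4767/5 = 4782/5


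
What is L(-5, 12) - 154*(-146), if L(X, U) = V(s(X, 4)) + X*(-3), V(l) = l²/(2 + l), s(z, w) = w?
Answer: 67505/3 ≈ 22502.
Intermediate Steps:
V(l) = l²/(2 + l)
L(X, U) = 8/3 - 3*X (L(X, U) = 4²/(2 + 4) + X*(-3) = 16/6 - 3*X = 16*(⅙) - 3*X = 8/3 - 3*X)
L(-5, 12) - 154*(-146) = (8/3 - 3*(-5)) - 154*(-146) = (8/3 + 15) + 22484 = 53/3 + 22484 = 67505/3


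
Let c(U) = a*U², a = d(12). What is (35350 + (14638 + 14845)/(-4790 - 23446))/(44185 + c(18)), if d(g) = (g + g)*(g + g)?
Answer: 998113117/6517122924 ≈ 0.15315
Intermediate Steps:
d(g) = 4*g² (d(g) = (2*g)*(2*g) = 4*g²)
a = 576 (a = 4*12² = 4*144 = 576)
c(U) = 576*U²
(35350 + (14638 + 14845)/(-4790 - 23446))/(44185 + c(18)) = (35350 + (14638 + 14845)/(-4790 - 23446))/(44185 + 576*18²) = (35350 + 29483/(-28236))/(44185 + 576*324) = (35350 + 29483*(-1/28236))/(44185 + 186624) = (35350 - 29483/28236)/230809 = (998113117/28236)*(1/230809) = 998113117/6517122924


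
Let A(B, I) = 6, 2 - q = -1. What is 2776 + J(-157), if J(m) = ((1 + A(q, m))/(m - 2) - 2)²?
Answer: 70285681/25281 ≈ 2780.2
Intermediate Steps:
q = 3 (q = 2 - 1*(-1) = 2 + 1 = 3)
J(m) = (-2 + 7/(-2 + m))² (J(m) = ((1 + 6)/(m - 2) - 2)² = (7/(-2 + m) - 2)² = (-2 + 7/(-2 + m))²)
2776 + J(-157) = 2776 + (11 - 2*(-157))²/(-2 - 157)² = 2776 + (11 + 314)²/(-159)² = 2776 + (1/25281)*325² = 2776 + (1/25281)*105625 = 2776 + 105625/25281 = 70285681/25281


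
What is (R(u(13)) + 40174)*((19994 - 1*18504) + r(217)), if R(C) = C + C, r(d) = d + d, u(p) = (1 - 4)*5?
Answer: 77237056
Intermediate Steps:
u(p) = -15 (u(p) = -3*5 = -15)
r(d) = 2*d
R(C) = 2*C
(R(u(13)) + 40174)*((19994 - 1*18504) + r(217)) = (2*(-15) + 40174)*((19994 - 1*18504) + 2*217) = (-30 + 40174)*((19994 - 18504) + 434) = 40144*(1490 + 434) = 40144*1924 = 77237056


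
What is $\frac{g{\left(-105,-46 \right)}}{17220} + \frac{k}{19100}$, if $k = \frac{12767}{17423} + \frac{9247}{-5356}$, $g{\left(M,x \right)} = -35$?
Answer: $- \frac{456997325467}{219231009488400} \approx -0.0020845$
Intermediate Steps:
$k = - \frac{92730429}{93317588}$ ($k = 12767 \cdot \frac{1}{17423} + 9247 \left(- \frac{1}{5356}\right) = \frac{12767}{17423} - \frac{9247}{5356} = - \frac{92730429}{93317588} \approx -0.99371$)
$\frac{g{\left(-105,-46 \right)}}{17220} + \frac{k}{19100} = - \frac{35}{17220} - \frac{92730429}{93317588 \cdot 19100} = \left(-35\right) \frac{1}{17220} - \frac{92730429}{1782365930800} = - \frac{1}{492} - \frac{92730429}{1782365930800} = - \frac{456997325467}{219231009488400}$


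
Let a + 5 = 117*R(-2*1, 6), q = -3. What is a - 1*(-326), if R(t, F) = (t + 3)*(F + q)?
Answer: 672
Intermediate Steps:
R(t, F) = (-3 + F)*(3 + t) (R(t, F) = (t + 3)*(F - 3) = (3 + t)*(-3 + F) = (-3 + F)*(3 + t))
a = 346 (a = -5 + 117*(-9 - (-6) + 3*6 + 6*(-2*1)) = -5 + 117*(-9 - 3*(-2) + 18 + 6*(-2)) = -5 + 117*(-9 + 6 + 18 - 12) = -5 + 117*3 = -5 + 351 = 346)
a - 1*(-326) = 346 - 1*(-326) = 346 + 326 = 672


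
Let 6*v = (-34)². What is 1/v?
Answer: 3/578 ≈ 0.0051903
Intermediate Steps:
v = 578/3 (v = (⅙)*(-34)² = (⅙)*1156 = 578/3 ≈ 192.67)
1/v = 1/(578/3) = 3/578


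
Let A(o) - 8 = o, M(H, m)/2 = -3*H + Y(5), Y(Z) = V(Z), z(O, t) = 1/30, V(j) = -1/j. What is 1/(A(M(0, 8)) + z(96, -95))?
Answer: 30/229 ≈ 0.13100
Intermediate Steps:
z(O, t) = 1/30
Y(Z) = -1/Z
M(H, m) = -⅖ - 6*H (M(H, m) = 2*(-3*H - 1/5) = 2*(-3*H - 1*⅕) = 2*(-3*H - ⅕) = 2*(-⅕ - 3*H) = -⅖ - 6*H)
A(o) = 8 + o
1/(A(M(0, 8)) + z(96, -95)) = 1/((8 + (-⅖ - 6*0)) + 1/30) = 1/((8 + (-⅖ + 0)) + 1/30) = 1/((8 - ⅖) + 1/30) = 1/(38/5 + 1/30) = 1/(229/30) = 30/229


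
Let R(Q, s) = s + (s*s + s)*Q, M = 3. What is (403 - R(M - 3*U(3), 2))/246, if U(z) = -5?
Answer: 293/246 ≈ 1.1911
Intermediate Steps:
R(Q, s) = s + Q*(s + s²) (R(Q, s) = s + (s² + s)*Q = s + (s + s²)*Q = s + Q*(s + s²))
(403 - R(M - 3*U(3), 2))/246 = (403 - 2*(1 + (3 - 3*(-5)) + (3 - 3*(-5))*2))/246 = (403 - 2*(1 + (3 + 15) + (3 + 15)*2))*(1/246) = (403 - 2*(1 + 18 + 18*2))*(1/246) = (403 - 2*(1 + 18 + 36))*(1/246) = (403 - 2*55)*(1/246) = (403 - 1*110)*(1/246) = (403 - 110)*(1/246) = 293*(1/246) = 293/246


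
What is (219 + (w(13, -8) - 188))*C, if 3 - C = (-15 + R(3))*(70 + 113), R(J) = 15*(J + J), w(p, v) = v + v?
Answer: -205830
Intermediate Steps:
w(p, v) = 2*v
R(J) = 30*J (R(J) = 15*(2*J) = 30*J)
C = -13722 (C = 3 - (-15 + 30*3)*(70 + 113) = 3 - (-15 + 90)*183 = 3 - 75*183 = 3 - 1*13725 = 3 - 13725 = -13722)
(219 + (w(13, -8) - 188))*C = (219 + (2*(-8) - 188))*(-13722) = (219 + (-16 - 188))*(-13722) = (219 - 204)*(-13722) = 15*(-13722) = -205830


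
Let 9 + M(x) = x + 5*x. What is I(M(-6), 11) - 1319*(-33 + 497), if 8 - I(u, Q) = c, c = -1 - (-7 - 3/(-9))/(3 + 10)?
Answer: -23868293/39 ≈ -6.1201e+5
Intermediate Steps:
M(x) = -9 + 6*x (M(x) = -9 + (x + 5*x) = -9 + 6*x)
c = -19/39 (c = -1 - (-7 - 3*(-⅑))/13 = -1 - (-7 + ⅓)/13 = -1 - (-20)/(3*13) = -1 - 1*(-20/39) = -1 + 20/39 = -19/39 ≈ -0.48718)
I(u, Q) = 331/39 (I(u, Q) = 8 - 1*(-19/39) = 8 + 19/39 = 331/39)
I(M(-6), 11) - 1319*(-33 + 497) = 331/39 - 1319*(-33 + 497) = 331/39 - 1319*464 = 331/39 - 612016 = -23868293/39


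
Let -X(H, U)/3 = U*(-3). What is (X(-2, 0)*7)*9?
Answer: 0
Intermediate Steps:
X(H, U) = 9*U (X(H, U) = -3*U*(-3) = -(-9)*U = 9*U)
(X(-2, 0)*7)*9 = ((9*0)*7)*9 = (0*7)*9 = 0*9 = 0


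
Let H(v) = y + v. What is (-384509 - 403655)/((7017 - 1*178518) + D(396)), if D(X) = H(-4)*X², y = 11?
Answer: -60628/71247 ≈ -0.85096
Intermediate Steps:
H(v) = 11 + v
D(X) = 7*X² (D(X) = (11 - 4)*X² = 7*X²)
(-384509 - 403655)/((7017 - 1*178518) + D(396)) = (-384509 - 403655)/((7017 - 1*178518) + 7*396²) = -788164/((7017 - 178518) + 7*156816) = -788164/(-171501 + 1097712) = -788164/926211 = -788164*1/926211 = -60628/71247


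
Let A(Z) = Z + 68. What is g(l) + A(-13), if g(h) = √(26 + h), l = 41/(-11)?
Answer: 55 + 7*√55/11 ≈ 59.719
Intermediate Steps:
l = -41/11 (l = 41*(-1/11) = -41/11 ≈ -3.7273)
A(Z) = 68 + Z
g(l) + A(-13) = √(26 - 41/11) + (68 - 13) = √(245/11) + 55 = 7*√55/11 + 55 = 55 + 7*√55/11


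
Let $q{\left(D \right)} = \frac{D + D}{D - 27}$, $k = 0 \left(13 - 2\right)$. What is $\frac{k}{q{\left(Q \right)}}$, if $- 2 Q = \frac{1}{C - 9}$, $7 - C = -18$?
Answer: $0$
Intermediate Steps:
$C = 25$ ($C = 7 - -18 = 7 + 18 = 25$)
$k = 0$ ($k = 0 \cdot 11 = 0$)
$Q = - \frac{1}{32}$ ($Q = - \frac{1}{2 \left(25 - 9\right)} = - \frac{1}{2 \cdot 16} = \left(- \frac{1}{2}\right) \frac{1}{16} = - \frac{1}{32} \approx -0.03125$)
$q{\left(D \right)} = \frac{2 D}{-27 + D}$
$\frac{k}{q{\left(Q \right)}} = \frac{0}{2 \left(- \frac{1}{32}\right) \frac{1}{-27 - \frac{1}{32}}} = \frac{0}{2 \left(- \frac{1}{32}\right) \frac{1}{- \frac{865}{32}}} = \frac{0}{2 \left(- \frac{1}{32}\right) \left(- \frac{32}{865}\right)} = \frac{0}{\frac{2}{865}} = 0 \cdot \frac{865}{2} = 0$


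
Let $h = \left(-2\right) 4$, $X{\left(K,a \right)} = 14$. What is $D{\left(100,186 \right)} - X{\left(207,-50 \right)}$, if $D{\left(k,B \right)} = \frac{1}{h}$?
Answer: $- \frac{113}{8} \approx -14.125$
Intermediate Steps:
$h = -8$
$D{\left(k,B \right)} = - \frac{1}{8}$ ($D{\left(k,B \right)} = \frac{1}{-8} = - \frac{1}{8}$)
$D{\left(100,186 \right)} - X{\left(207,-50 \right)} = - \frac{1}{8} - 14 = - \frac{113}{8}$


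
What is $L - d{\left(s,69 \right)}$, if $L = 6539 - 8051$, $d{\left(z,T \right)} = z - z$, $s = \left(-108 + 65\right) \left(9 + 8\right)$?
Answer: $-1512$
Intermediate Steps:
$s = -731$ ($s = \left(-43\right) 17 = -731$)
$d{\left(z,T \right)} = 0$
$L = -1512$
$L - d{\left(s,69 \right)} = -1512 - 0 = -1512 + 0 = -1512$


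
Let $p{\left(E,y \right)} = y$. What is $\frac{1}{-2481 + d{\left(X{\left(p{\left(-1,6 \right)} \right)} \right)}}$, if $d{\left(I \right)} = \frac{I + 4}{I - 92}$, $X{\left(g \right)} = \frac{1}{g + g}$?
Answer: $- \frac{1103}{2736592} \approx -0.00040306$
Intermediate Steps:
$X{\left(g \right)} = \frac{1}{2 g}$
$d{\left(I \right)} = \frac{4 + I}{-92 + I}$
$\frac{1}{-2481 + d{\left(X{\left(p{\left(-1,6 \right)} \right)} \right)}} = \frac{1}{-2481 + \frac{4 + \frac{1}{2 \cdot 6}}{-92 + \frac{1}{2 \cdot 6}}} = \frac{1}{-2481 + \frac{4 + \frac{1}{2} \cdot \frac{1}{6}}{-92 + \frac{1}{2} \cdot \frac{1}{6}}} = \frac{1}{-2481 + \frac{4 + \frac{1}{12}}{-92 + \frac{1}{12}}} = \frac{1}{-2481 + \frac{1}{- \frac{1103}{12}} \cdot \frac{49}{12}} = \frac{1}{-2481 - \frac{49}{1103}} = \frac{1}{- \frac{2736592}{1103}} = - \frac{1103}{2736592}$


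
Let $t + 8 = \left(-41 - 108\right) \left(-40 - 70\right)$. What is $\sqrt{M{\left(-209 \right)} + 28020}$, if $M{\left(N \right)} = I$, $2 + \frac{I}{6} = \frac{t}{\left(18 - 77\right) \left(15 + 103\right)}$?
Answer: $\frac{\sqrt{97446702}}{59} \approx 167.31$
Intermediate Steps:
$t = 16382$ ($t = -8 + \left(-41 - 108\right) \left(-40 - 70\right) = -8 - -16390 = -8 + 16390 = 16382$)
$I = - \frac{90918}{3481}$ ($I = -12 + 6 \frac{16382}{\left(18 - 77\right) \left(15 + 103\right)} = -12 + 6 \frac{16382}{\left(-59\right) 118} = -12 + 6 \frac{16382}{-6962} = -12 + 6 \cdot 16382 \left(- \frac{1}{6962}\right) = -12 + 6 \left(- \frac{8191}{3481}\right) = -12 - \frac{49146}{3481} = - \frac{90918}{3481} \approx -26.118$)
$M{\left(N \right)} = - \frac{90918}{3481}$
$\sqrt{M{\left(-209 \right)} + 28020} = \sqrt{- \frac{90918}{3481} + 28020} = \sqrt{\frac{97446702}{3481}} = \frac{\sqrt{97446702}}{59}$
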